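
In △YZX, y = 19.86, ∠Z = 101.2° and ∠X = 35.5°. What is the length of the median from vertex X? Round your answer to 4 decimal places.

23.0213

The third angle is ∠Y = 180° − ∠Z − ∠X = 43.30°.
Law of sines: z = y·sin Z/sin Y ≈ 28.407.
Law of sines: x = y·sin X/sin Y ≈ 16.816.
Median from X: ½√(2·y² + 2·z² − x²) ≈ 23.021.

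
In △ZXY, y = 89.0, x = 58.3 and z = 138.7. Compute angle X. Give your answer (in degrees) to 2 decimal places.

15.77

By the law of cosines, cos X = (y² + z² − x²) / (2·y·z) ≈ 0.96238, so ∠X ≈ 15.77°.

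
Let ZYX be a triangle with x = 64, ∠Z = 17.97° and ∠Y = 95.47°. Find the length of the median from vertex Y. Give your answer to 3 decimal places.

The third angle is ∠X = 180° − ∠Z − ∠Y = 66.56°.
Law of sines: z = x·sin Z/sin X ≈ 21.521.
Law of sines: y = x·sin Y/sin X ≈ 69.439.
Median from Y: ½√(2·x² + 2·z² − y²) ≈ 32.774.

32.774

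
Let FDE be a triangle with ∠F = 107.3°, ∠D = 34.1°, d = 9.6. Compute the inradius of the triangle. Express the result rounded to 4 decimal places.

r ≈ 2.6730

The third angle is ∠E = 180° − ∠F − ∠D = 38.60°.
Law of sines: f = d·sin F/sin D ≈ 16.349.
Law of sines: e = d·sin E/sin D ≈ 10.683.
Area = ½·d·f·sin E ≈ 48.958.
Semiperimeter s = (16.349+9.6+10.683)/2 = 18.316.
Inradius = area/s = 48.958/18.316 ≈ 2.673.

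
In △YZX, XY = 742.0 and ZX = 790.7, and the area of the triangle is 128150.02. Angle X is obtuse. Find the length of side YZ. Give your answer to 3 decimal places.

1493.748

From area = ½·ZX·XY·sin X, we get sin X = 2·area/(ZX·XY) ≈ 0.43685.
Taking the obtuse solution, ∠X ≈ 154.10°.
Law of cosines then gives YZ ≈ 1493.7.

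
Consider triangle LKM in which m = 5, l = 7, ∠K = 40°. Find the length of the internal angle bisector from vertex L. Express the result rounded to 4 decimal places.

3.2175

By the law of cosines, k² = m² + l² − 2·m·l·cos K = 20.377, so k ≈ 4.5141.
Law of cosines again: cos L = (k² + m² − l²)/(2·k·m) ≈ -0.08026, so ∠L ≈ 94.60°.
The bisector from L has length 2·k·m·cos(∠L/2)/(k+m) ≈ 3.2175.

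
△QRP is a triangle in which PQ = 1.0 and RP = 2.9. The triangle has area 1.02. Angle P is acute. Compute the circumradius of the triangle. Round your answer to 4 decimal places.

From area = ½·RP·PQ·sin P, we get sin P = 2·area/(RP·PQ) ≈ 0.70345.
Taking the acute solution, ∠P ≈ 44.70°.
Law of cosines then gives QR ≈ 2.2995.
Circumradius = QR/(2 sin P) ≈ 1.6344.

1.6344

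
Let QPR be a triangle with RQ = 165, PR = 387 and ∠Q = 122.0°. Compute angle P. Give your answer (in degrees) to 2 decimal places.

Law of sines: sin P = RQ·sin Q/PR ≈ 0.36157.
Since PR ≥ RQ, only the acute value applies: ∠P ≈ 21.20°.
Then ∠R = 180° − ∠Q − ∠P ≈ 36.80°.

21.20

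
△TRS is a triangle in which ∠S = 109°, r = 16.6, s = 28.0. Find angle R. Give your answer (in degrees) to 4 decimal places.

∠R ≈ 34.0944°

Law of sines: sin R = r·sin S/s ≈ 0.56056.
Since s ≥ r, only the acute value applies: ∠R ≈ 34.09°.
Then ∠T = 180° − ∠S − ∠R ≈ 36.91°.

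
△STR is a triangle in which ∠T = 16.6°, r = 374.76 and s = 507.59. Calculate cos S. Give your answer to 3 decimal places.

cos S ≈ -0.610

By the law of cosines, t² = r² + s² − 2·r·s·cos T = 33500, so t ≈ 183.03.
Law of cosines again: cos S = (t² + r² − s²)/(2·t·r) ≈ -0.61015, so ∠S ≈ 127.60°.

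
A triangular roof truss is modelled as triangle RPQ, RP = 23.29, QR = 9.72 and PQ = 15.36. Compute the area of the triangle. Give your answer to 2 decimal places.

Semiperimeter s = (15.36 + 9.72 + 23.29)/2 = 24.185.
Heron's formula: area = √(24.185·8.825·14.465·0.895) ≈ 52.566.

52.57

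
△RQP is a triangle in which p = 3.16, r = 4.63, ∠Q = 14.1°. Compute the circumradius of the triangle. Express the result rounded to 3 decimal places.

By the law of cosines, q² = p² + r² − 2·p·r·cos Q = 3.0425, so q ≈ 1.7443.
Area = ½·p·r·sin Q ≈ 1.7821.
Circumradius = q/(2 sin Q) ≈ 3.58.

3.580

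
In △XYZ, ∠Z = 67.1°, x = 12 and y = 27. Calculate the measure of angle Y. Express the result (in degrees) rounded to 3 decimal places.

∠Y ≈ 86.563°

By the law of cosines, z² = x² + y² − 2·x·y·cos Z = 620.85, so z ≈ 24.917.
Law of cosines again: cos Y = (z² + x² − y²)/(2·z·x) ≈ 0.05995, so ∠Y ≈ 86.56°.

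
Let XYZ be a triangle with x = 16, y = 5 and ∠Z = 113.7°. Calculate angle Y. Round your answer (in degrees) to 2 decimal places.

∠Y ≈ 14.26°

By the law of cosines, z² = x² + y² − 2·x·y·cos Z = 345.31, so z ≈ 18.583.
Law of cosines again: cos Y = (z² + x² − y²)/(2·z·x) ≈ 0.96917, so ∠Y ≈ 14.26°.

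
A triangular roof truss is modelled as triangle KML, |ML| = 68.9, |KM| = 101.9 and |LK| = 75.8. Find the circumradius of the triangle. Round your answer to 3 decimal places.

R ≈ 50.953

By the law of cosines, cos K = (|LK|² + |KM|² − |ML|²) / (2·|LK|·|KM|) ≈ 0.73680, so ∠K ≈ 42.54°.
Circumradius = |ML|/(2 sin K) ≈ 50.953.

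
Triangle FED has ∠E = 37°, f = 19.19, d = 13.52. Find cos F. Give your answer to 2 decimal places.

By the law of cosines, e² = d² + f² − 2·d·f·cos E = 136.64, so e ≈ 11.689.
Law of cosines again: cos F = (e² + d² − f²)/(2·e·d) ≈ -0.15449, so ∠F ≈ 98.89°.

-0.15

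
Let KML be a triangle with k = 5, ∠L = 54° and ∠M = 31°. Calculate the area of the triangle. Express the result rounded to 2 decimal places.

The third angle is ∠K = 180° − ∠M − ∠L = 95.00°.
Law of sines: m = k·sin M/sin K ≈ 2.585.
Law of sines: l = k·sin L/sin K ≈ 4.0605.
Area = ½·k·m·sin L ≈ 5.2283.

5.23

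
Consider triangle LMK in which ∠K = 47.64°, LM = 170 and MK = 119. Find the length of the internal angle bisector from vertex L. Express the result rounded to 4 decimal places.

Law of sines: sin L = MK·sin K/LM ≈ 0.51725.
Since LM ≥ MK, only the acute value applies: ∠L ≈ 31.15°.
Then ∠M = 180° − ∠K − ∠L ≈ 101.21°.
Law of sines gives KL = LM·sin M/sin K ≈ 225.67.
The bisector from L has length 2·KL·LM·cos(∠L/2)/(KL+LM) ≈ 186.8.

186.7999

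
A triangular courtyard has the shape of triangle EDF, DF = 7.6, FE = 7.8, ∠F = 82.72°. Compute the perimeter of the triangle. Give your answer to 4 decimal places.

By the law of cosines, ED² = DF² + FE² − 2·DF·FE·cos F = 103.58, so ED ≈ 10.177.
Semiperimeter s = (7.6+7.8+10.177)/2 = 12.789.
Perimeter = 7.6 + 7.8 + 10.177 = 25.577.

25.5772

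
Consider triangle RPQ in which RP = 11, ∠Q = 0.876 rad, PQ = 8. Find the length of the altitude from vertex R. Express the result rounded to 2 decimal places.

Law of sines: sin R = PQ·sin Q/RP ≈ 0.55868.
Since RP ≥ PQ, only the acute value applies: ∠R ≈ 0.593 rad.
Then ∠P = π − ∠Q − ∠R ≈ 1.673 rad.
Law of sines gives QR = RP·sin P/sin Q ≈ 14.245.
Area = ½·RP·PQ·sin P ≈ 43.771.
The altitude from R has length 2·area/PQ ≈ 10.943.

10.94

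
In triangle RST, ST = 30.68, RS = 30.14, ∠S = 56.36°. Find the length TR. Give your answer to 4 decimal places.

By the law of cosines, TR² = RS² + ST² − 2·RS·ST·cos S = 825.17, so TR ≈ 28.726.

28.7258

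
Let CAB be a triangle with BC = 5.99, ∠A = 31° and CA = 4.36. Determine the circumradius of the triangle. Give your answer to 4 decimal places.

R ≈ 5.8151

Law of sines: sin B = CA·sin A/BC ≈ 0.37489.
Since BC ≥ CA, only the acute value applies: ∠B ≈ 22.02°.
Then ∠C = 180° − ∠A − ∠B ≈ 126.98°.
Law of sines gives AB = BC·sin C/sin A ≈ 9.2904.
Circumradius = BC/(2 sin A) ≈ 5.8151.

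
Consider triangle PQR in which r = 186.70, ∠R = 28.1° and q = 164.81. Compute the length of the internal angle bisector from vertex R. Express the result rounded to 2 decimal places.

t_R ≈ 209.97

Law of sines: sin Q = q·sin R/r ≈ 0.41579.
Since r ≥ q, only the acute value applies: ∠Q ≈ 24.57°.
Then ∠P = 180° − ∠R − ∠Q ≈ 127.33°.
Law of sines gives p = r·sin P/sin R ≈ 315.18.
The bisector from R has length 2·p·q·cos(∠R/2)/(p+q) ≈ 209.97.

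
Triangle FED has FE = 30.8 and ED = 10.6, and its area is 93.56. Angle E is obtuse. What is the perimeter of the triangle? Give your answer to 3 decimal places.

From area = ½·FE·ED·sin E, we get sin E = 2·area/(FE·ED) ≈ 0.57314.
Taking the obtuse solution, ∠E ≈ 2.531 rad.
Law of cosines then gives DF ≈ 39.951.
Perimeter = 10.6 + 39.951 + 30.8 = 81.351.

perimeter ≈ 81.351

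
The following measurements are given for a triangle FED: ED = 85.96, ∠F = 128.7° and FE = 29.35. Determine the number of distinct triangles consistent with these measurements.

1

FE·sin F = 29.35·sin(128.7°) ≈ 22.91.
Since ∠F is not acute, a triangle exists only if ED > FE; here ED > FE, so there is exactly one triangle.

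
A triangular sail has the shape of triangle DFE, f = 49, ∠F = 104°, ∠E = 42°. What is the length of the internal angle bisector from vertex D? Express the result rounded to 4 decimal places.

The third angle is ∠D = 180° − ∠F − ∠E = 34.00°.
Law of sines: d = f·sin D/sin F ≈ 28.239.
Law of sines: e = f·sin E/sin F ≈ 33.791.
The bisector from D has length 2·f·e·cos(∠D/2)/(f+e) ≈ 38.251.

38.2509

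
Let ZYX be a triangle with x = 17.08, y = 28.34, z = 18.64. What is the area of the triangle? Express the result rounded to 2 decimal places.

area ≈ 153.82

Semiperimeter s = (18.64 + 28.34 + 17.08)/2 = 32.03.
Heron's formula: area = √(32.03·13.39·3.69·14.95) ≈ 153.82.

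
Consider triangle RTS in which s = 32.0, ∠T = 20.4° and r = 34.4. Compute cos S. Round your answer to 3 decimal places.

0.367

By the law of cosines, t² = s² + r² − 2·s·r·cos T = 143.84, so t ≈ 11.993.
Law of cosines again: cos S = (r² + t² − s²)/(2·r·t) ≈ 0.36745, so ∠S ≈ 68.44°.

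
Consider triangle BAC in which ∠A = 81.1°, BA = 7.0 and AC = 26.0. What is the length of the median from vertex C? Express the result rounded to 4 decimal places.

m_C ≈ 25.6923

By the law of cosines, CB² = BA² + AC² − 2·BA·AC·cos A = 668.69, so CB ≈ 25.859.
Median from C: ½√(2·AC² + 2·CB² − BA²) ≈ 25.692.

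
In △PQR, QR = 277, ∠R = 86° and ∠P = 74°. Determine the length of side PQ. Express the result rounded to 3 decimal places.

287.461

The third angle is ∠Q = 180° − ∠R − ∠P = 20.00°.
Law of sines: PQ = QR·sin R/sin P ≈ 287.46.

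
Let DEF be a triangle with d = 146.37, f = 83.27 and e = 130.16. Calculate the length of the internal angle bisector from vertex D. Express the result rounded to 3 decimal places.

75.769

By the law of cosines, cos D = (e² + f² − d²) / (2·e·f) ≈ 0.11309, so ∠D ≈ 83.51°.
The bisector from D has length 2·e·f·cos(∠D/2)/(e+f) ≈ 75.769.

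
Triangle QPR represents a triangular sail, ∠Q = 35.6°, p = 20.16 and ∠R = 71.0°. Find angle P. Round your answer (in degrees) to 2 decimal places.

∠P ≈ 73.40°

The third angle is ∠P = 180° − ∠R − ∠Q = 73.40°.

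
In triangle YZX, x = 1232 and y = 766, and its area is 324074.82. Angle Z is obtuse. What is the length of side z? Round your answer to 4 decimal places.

From area = ½·x·y·sin Z, we get sin Z = 2·area/(x·y) ≈ 0.68681.
Taking the obtuse solution, ∠Z ≈ 136.62°.
Law of cosines then gives z ≈ 1864.5.

1864.5192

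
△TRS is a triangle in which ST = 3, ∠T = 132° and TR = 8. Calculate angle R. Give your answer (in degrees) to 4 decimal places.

∠R ≈ 12.5592°

By the law of cosines, RS² = ST² + TR² − 2·ST·TR·cos T = 105.12, so RS ≈ 10.253.
Law of cosines again: cos R = (TR² + RS² − ST²)/(2·TR·RS) ≈ 0.97607, so ∠R ≈ 12.56°.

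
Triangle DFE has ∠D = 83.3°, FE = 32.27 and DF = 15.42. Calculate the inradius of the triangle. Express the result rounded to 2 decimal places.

Law of sines: sin E = DF·sin D/FE ≈ 0.47458.
Since FE ≥ DF, only the acute value applies: ∠E ≈ 28.33°.
Then ∠F = 180° − ∠D − ∠E ≈ 68.37°.
Law of sines gives ED = FE·sin F/sin D ≈ 30.204.
Area = ½·FE·DF·sin F ≈ 231.28.
Semiperimeter s = (32.27+30.204+15.42)/2 = 38.947.
Inradius = area/s = 231.28/38.947 ≈ 5.9383.

r ≈ 5.94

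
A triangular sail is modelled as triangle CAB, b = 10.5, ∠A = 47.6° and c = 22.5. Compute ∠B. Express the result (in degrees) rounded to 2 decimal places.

By the law of cosines, a² = b² + c² − 2·b·c·cos A = 297.89, so a ≈ 17.26.
Law of cosines again: cos B = (c² + a² − b²)/(2·c·a) ≈ 0.89341, so ∠B ≈ 26.70°.

∠B ≈ 26.70°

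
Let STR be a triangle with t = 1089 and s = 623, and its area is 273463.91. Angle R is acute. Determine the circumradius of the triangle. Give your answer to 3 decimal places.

From area = ½·s·t·sin R, we get sin R = 2·area/(s·t) ≈ 0.80615.
Taking the acute solution, ∠R ≈ 53.72°.
Law of cosines then gives r ≈ 878.15.
Circumradius = r/(2 sin R) ≈ 544.66.

544.661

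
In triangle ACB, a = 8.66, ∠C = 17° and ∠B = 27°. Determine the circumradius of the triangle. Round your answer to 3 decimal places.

6.233

The third angle is ∠A = 180° − ∠C − ∠B = 136.00°.
Law of sines: c = a·sin C/sin A ≈ 3.6449.
Law of sines: b = a·sin B/sin A ≈ 5.6597.
Circumradius = a/(2 sin A) ≈ 6.2333.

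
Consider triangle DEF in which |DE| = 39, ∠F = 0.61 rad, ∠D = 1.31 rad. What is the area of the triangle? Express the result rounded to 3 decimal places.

1205.228

The third angle is ∠E = π − ∠F − ∠D = 1.222 rad.
Law of sines: |EF| = |DE|·sin D/sin F ≈ 65.776.
Law of sines: |FD| = |DE|·sin E/sin F ≈ 63.97.
Area = ½·|DE|·|EF|·sin E ≈ 1205.2.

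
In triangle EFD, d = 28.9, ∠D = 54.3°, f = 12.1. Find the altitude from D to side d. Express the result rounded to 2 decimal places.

Law of sines: sin F = f·sin D/d ≈ 0.34001.
Since d ≥ f, only the acute value applies: ∠F ≈ 19.88°.
Then ∠E = 180° − ∠D − ∠F ≈ 105.82°.
Law of sines gives e = d·sin E/sin D ≈ 34.239.
Area = ½·d·f·sin E ≈ 168.22.
The altitude from D has length 2·area/d ≈ 11.642.

h_D ≈ 11.64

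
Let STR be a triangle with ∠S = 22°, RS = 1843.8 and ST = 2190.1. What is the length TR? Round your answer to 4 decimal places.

By the law of cosines, TR² = RS² + ST² − 2·RS·ST·cos S = 7.08e+05, so TR ≈ 841.43.

841.4288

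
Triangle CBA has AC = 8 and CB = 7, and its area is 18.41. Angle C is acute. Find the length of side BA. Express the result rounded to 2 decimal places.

From area = ½·AC·CB·sin C, we get sin C = 2·area/(AC·CB) ≈ 0.65750.
Taking the acute solution, ∠C ≈ 41.11°.
Law of cosines then gives BA ≈ 5.3491.

5.35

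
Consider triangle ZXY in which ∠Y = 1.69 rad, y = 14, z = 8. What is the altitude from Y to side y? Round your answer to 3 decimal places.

Law of sines: sin Z = z·sin Y/y ≈ 0.56737.
Since y ≥ z, only the acute value applies: ∠Z ≈ 0.603 rad.
Then ∠X = π − ∠Y − ∠Z ≈ 0.848 rad.
Law of sines gives x = y·sin X/sin Y ≈ 10.577.
Area = ½·y·z·sin X ≈ 42.008.
The altitude from Y has length 2·area/y ≈ 6.0012.

6.001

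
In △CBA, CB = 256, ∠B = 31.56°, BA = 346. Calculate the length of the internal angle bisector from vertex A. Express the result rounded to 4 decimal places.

By the law of cosines, AC² = CB² + BA² − 2·CB·BA·cos B = 34302, so AC ≈ 185.21.
Law of cosines again: cos A = (BA² + AC² − CB²)/(2·BA·AC) ≈ 0.69038, so ∠A ≈ 46.34°.
The bisector from A has length 2·BA·AC·cos(∠A/2)/(BA+AC) ≈ 221.81.

t_A ≈ 221.8089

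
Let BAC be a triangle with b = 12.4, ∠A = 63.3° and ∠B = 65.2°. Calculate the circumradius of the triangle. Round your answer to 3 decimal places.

The third angle is ∠C = 180° − ∠B − ∠A = 51.50°.
Law of sines: a = b·sin A/sin B ≈ 12.203.
Law of sines: c = b·sin C/sin B ≈ 10.69.
Circumradius = b/(2 sin B) ≈ 6.8299.

6.830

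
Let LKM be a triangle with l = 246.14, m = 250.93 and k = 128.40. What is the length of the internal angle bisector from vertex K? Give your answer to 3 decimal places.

By the law of cosines, cos K = (m² + l² − k²) / (2·m·l) ≈ 0.86672, so ∠K ≈ 29.92°.
The bisector from K has length 2·m·l·cos(∠K/2)/(m+l) ≈ 240.09.

t_K ≈ 240.089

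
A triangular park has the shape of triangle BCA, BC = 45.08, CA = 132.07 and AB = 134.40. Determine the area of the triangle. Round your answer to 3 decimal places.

area ≈ 2955.874

Semiperimeter s = (132.07 + 134.4 + 45.08)/2 = 155.78.
Heron's formula: area = √(155.78·23.705·21.375·110.7) ≈ 2955.9.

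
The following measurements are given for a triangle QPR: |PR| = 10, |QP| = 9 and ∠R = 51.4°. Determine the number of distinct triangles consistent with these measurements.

|PR|·sin R = 10·sin(51.4°) ≈ 7.815.
Since |PR| sin R < |QP| < |PR| (7.815 < 9 < 10), two triangles exist.

2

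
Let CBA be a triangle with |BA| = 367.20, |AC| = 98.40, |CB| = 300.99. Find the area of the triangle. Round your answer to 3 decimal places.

12027.285

Semiperimeter s = (367.2 + 98.4 + 300.99)/2 = 383.3.
Heron's formula: area = √(383.3·16.095·284.89·82.305) ≈ 12027.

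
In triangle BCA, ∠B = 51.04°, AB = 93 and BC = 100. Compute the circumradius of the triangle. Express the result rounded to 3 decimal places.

By the law of cosines, CA² = AB² + BC² − 2·AB·BC·cos B = 6953.7, so CA ≈ 83.389.
Area = ½·AB·BC·sin B ≈ 3615.8.
Circumradius = CA/(2 sin B) ≈ 53.621.

53.621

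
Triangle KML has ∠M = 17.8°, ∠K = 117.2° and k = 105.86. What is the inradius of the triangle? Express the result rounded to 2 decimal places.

The third angle is ∠L = 180° − ∠K − ∠M = 45.00°.
Law of sines: m = k·sin M/sin K ≈ 36.384.
Law of sines: l = k·sin L/sin K ≈ 84.161.
Area = ½·k·m·sin L ≈ 1361.8.
Semiperimeter s = (105.86+36.384+84.161)/2 = 113.2.
Inradius = area/s = 1361.8/113.2 ≈ 12.029.

12.03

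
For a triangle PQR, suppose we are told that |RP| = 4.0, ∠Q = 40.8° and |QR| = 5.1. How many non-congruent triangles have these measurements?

2

|QR|·sin Q = 5.1·sin(40.8°) ≈ 3.332.
Since |QR| sin Q < |RP| < |QR| (3.332 < 4.0 < 5.1), two triangles exist.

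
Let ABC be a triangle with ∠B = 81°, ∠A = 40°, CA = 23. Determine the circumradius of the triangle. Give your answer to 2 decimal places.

The third angle is ∠C = 180° − ∠A − ∠B = 59.00°.
Law of sines: BC = CA·sin A/sin B ≈ 14.968.
Law of sines: AB = CA·sin C/sin B ≈ 19.961.
Circumradius = CA/(2 sin B) ≈ 11.643.

R ≈ 11.64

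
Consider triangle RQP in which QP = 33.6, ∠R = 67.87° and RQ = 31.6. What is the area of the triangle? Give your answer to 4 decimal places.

Law of sines: sin P = RQ·sin R/QP ≈ 0.87119.
Since QP ≥ RQ, only the acute value applies: ∠P ≈ 60.60°.
Then ∠Q = 180° − ∠R − ∠P ≈ 51.53°.
Law of sines gives PR = QP·sin Q/sin R ≈ 28.4.
Area = ½·QP·RQ·sin Q ≈ 415.66.

area ≈ 415.6582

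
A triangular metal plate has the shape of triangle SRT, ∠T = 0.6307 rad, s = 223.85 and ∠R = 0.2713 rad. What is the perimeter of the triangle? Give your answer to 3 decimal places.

468.564

The third angle is ∠S = π − ∠R − ∠T = 2.2396 rad.
Law of sines: r = s·sin R/sin S ≈ 76.46.
Law of sines: t = s·sin T/sin S ≈ 168.25.
Semiperimeter p = (223.85+76.46+168.25)/2 = 234.28.
Perimeter = 223.85 + 76.46 + 168.25 = 468.56.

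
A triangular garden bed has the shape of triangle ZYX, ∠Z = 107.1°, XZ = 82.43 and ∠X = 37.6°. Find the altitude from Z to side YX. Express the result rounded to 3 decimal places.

h_Z ≈ 50.294

The third angle is ∠Y = 180° − ∠X − ∠Z = 35.30°.
Law of sines: YX = XZ·sin Z/sin Y ≈ 136.34.
Law of sines: ZY = XZ·sin X/sin Y ≈ 87.036.
Area = ½·XZ·YX·sin X ≈ 3428.6.
The altitude from Z has length 2·area/YX ≈ 50.294.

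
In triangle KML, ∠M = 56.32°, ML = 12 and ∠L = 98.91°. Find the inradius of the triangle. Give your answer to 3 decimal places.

4.406

The third angle is ∠K = 180° − ∠M − ∠L = 24.77°.
Law of sines: LK = ML·sin M/sin K ≈ 23.834.
Law of sines: KM = ML·sin L/sin K ≈ 28.296.
Area = ½·ML·LK·sin L ≈ 141.28.
Semiperimeter s = (12+23.834+28.296)/2 = 32.065.
Inradius = area/s = 141.28/32.065 ≈ 4.406.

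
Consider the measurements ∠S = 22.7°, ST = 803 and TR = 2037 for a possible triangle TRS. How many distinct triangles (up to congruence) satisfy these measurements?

1

ST·sin S = 803·sin(22.7°) ≈ 309.9.
Since TR ≥ ST, exactly one triangle exists.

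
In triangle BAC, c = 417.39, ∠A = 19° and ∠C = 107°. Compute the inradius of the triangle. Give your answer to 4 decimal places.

The third angle is ∠B = 180° − ∠A − ∠C = 54.00°.
Law of sines: b = c·sin B/sin C ≈ 353.1.
Law of sines: a = c·sin A/sin C ≈ 142.1.
Area = ½·c·b·sin A ≈ 23991.
Semiperimeter s = (353.1+142.1+417.39)/2 = 456.3.
Inradius = area/s = 23991/456.3 ≈ 52.579.

r ≈ 52.5788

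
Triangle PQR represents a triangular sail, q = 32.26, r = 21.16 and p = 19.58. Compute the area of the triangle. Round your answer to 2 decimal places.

200.42

Semiperimeter s = (19.58 + 32.26 + 21.16)/2 = 36.5.
Heron's formula: area = √(36.5·16.92·4.24·15.34) ≈ 200.42.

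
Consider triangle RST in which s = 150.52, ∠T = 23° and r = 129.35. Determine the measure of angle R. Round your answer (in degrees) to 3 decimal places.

By the law of cosines, t² = r² + s² − 2·r·s·cos T = 3543.7, so t ≈ 59.529.
Law of cosines again: cos R = (s² + t² − r²)/(2·s·t) ≈ 0.52836, so ∠R ≈ 58.11°.

∠R ≈ 58.105°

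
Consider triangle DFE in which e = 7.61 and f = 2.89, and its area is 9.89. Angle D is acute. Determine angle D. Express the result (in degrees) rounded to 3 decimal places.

From area = ½·f·e·sin D, we get sin D = 2·area/(f·e) ≈ 0.89938.
Taking the acute solution, ∠D ≈ 64.08°.

64.077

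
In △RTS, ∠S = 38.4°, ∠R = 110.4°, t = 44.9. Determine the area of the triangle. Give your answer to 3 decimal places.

area ≈ 1132.858

The third angle is ∠T = 180° − ∠S − ∠R = 31.20°.
Law of sines: r = t·sin R/sin T ≈ 81.239.
Law of sines: s = t·sin S/sin T ≈ 53.838.
Area = ½·t·r·sin S ≈ 1132.9.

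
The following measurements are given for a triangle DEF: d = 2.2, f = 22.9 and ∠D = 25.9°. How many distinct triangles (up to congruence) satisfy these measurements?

0

f·sin D = 22.9·sin(25.9°) ≈ 10.
Since d = 2.2 < 10 = f sin D, no triangle exists.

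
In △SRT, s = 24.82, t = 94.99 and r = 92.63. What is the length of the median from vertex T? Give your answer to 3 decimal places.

m_T ≈ 48.398

Median from T: ½√(2·s² + 2·r² − t²) ≈ 48.398.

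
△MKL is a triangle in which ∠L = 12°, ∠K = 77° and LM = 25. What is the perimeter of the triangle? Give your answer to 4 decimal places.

perimeter ≈ 55.9882

The third angle is ∠M = 180° − ∠K − ∠L = 91.00°.
Law of sines: KL = LM·sin M/sin K ≈ 25.654.
Law of sines: MK = LM·sin L/sin K ≈ 5.3345.
Semiperimeter s = (25.654+25+5.3345)/2 = 27.994.
Perimeter = 25.654 + 25 + 5.3345 = 55.988.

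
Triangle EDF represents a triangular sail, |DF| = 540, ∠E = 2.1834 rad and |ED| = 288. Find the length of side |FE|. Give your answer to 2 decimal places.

Law of sines: sin F = |ED|·sin E/|DF| ≈ 0.43635.
Since |DF| ≥ |ED|, only the acute value applies: ∠F ≈ 0.4515 rad.
Then ∠D = π − ∠E − ∠F ≈ 0.5067 rad.
Law of sines gives |FE| = |DF|·sin D/sin E ≈ 320.28.

320.28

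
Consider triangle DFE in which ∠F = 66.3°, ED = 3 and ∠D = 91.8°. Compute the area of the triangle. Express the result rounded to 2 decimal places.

The third angle is ∠E = 180° − ∠D − ∠F = 21.90°.
Law of sines: FE = ED·sin D/sin F ≈ 3.2747.
Law of sines: DF = ED·sin E/sin F ≈ 1.222.
Area = ½·ED·FE·sin E ≈ 1.8321.

area ≈ 1.83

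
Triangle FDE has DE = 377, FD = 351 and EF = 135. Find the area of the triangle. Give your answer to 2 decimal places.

23691.85

Semiperimeter s = (377 + 135 + 351)/2 = 431.5.
Heron's formula: area = √(431.5·54.5·296.5·80.5) ≈ 23692.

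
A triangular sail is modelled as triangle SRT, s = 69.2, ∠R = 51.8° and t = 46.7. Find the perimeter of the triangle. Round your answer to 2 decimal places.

perimeter ≈ 170.42

By the law of cosines, r² = t² + s² − 2·t·s·cos R = 2972.6, so r ≈ 54.521.
Semiperimeter p = (69.2+54.521+46.7)/2 = 85.211.
Perimeter = 69.2 + 54.521 + 46.7 = 170.42.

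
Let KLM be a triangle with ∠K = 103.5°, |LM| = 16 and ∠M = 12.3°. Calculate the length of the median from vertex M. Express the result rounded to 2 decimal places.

The third angle is ∠L = 180° − ∠M − ∠K = 64.20°.
Law of sines: |MK| = |LM|·sin L/sin K ≈ 14.814.
Law of sines: |KL| = |LM|·sin M/sin K ≈ 3.5053.
Median from M: ½√(2·|LM|² + 2·|MK|² − |KL|²) ≈ 15.319.

m_M ≈ 15.32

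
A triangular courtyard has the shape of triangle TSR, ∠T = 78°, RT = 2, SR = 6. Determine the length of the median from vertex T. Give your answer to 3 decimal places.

Law of sines: sin S = RT·sin T/SR ≈ 0.32605.
Since SR ≥ RT, only the acute value applies: ∠S ≈ 19.03°.
Then ∠R = 180° − ∠T − ∠S ≈ 82.97°.
Law of sines gives TS = SR·sin R/sin T ≈ 6.0879.
Median from T: ½√(2·RT² + 2·TS² − SR²) ≈ 3.3958.

3.396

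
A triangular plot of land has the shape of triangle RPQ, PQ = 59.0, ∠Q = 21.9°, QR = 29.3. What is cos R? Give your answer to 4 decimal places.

By the law of cosines, RP² = PQ² + QR² − 2·PQ·QR·cos Q = 1131.6, so RP ≈ 33.639.
Law of cosines again: cos R = (QR² + RP² − PQ²)/(2·QR·RP) ≈ -0.75633, so ∠R ≈ 139.14°.

cos R ≈ -0.7563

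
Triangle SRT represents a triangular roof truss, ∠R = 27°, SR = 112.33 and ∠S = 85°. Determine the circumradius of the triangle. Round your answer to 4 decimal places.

60.5759

The third angle is ∠T = 180° − ∠S − ∠R = 68.00°.
Law of sines: RT = SR·sin S/sin T ≈ 120.69.
Law of sines: TS = SR·sin R/sin T ≈ 55.002.
Circumradius = SR/(2 sin T) ≈ 60.576.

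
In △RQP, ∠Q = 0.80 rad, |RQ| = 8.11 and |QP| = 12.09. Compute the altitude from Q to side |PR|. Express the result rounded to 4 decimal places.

h_Q ≈ 8.1047

By the law of cosines, |PR|² = |RQ|² + |QP|² − 2·|RQ|·|QP|·cos Q = 75.316, so |PR| ≈ 8.6785.
Area = ½·|RQ|·|QP|·sin Q ≈ 35.168.
The altitude from Q has length 2·area/|PR| ≈ 8.1047.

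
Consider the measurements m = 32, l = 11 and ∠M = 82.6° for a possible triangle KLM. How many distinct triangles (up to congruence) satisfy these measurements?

l·sin M = 11·sin(82.6°) ≈ 10.91.
Since m ≥ l, exactly one triangle exists.

1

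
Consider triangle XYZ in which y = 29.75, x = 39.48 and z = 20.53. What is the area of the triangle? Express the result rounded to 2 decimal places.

Semiperimeter s = (39.48 + 29.75 + 20.53)/2 = 44.88.
Heron's formula: area = √(44.88·5.4·15.13·24.35) ≈ 298.81.

area ≈ 298.81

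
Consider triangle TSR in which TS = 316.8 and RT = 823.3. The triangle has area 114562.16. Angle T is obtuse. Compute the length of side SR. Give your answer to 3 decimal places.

From area = ½·RT·TS·sin T, we get sin T = 2·area/(RT·TS) ≈ 0.87847.
Taking the obtuse solution, ∠T ≈ 118.54°.
Law of cosines then gives SR ≈ 1013.6.

1013.619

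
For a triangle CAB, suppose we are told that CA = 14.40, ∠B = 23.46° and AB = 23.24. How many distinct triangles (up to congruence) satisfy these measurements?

2

AB·sin B = 23.24·sin(23.46°) ≈ 9.252.
Since AB sin B < CA < AB (9.252 < 14.40 < 23.24), two triangles exist.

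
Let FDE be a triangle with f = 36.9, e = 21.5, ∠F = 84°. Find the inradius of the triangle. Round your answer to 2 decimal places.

r ≈ 7.62

Law of sines: sin E = e·sin F/f ≈ 0.57946.
Since f ≥ e, only the acute value applies: ∠E ≈ 35.41°.
Then ∠D = 180° − ∠F − ∠E ≈ 60.59°.
Law of sines gives d = f·sin D/sin F ≈ 32.321.
Area = ½·f·e·sin D ≈ 345.55.
Semiperimeter s = (36.9+32.321+21.5)/2 = 45.36.
Inradius = area/s = 345.55/45.36 ≈ 7.6178.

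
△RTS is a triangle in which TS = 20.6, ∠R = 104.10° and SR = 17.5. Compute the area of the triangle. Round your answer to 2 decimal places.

area ≈ 62.89

Law of sines: sin T = SR·sin R/TS ≈ 0.82392.
Since TS ≥ SR, only the acute value applies: ∠T ≈ 55.48°.
Then ∠S = 180° − ∠R − ∠T ≈ 20.42°.
Law of sines gives RT = TS·sin S/sin R ≈ 7.4109.
Area = ½·TS·SR·sin S ≈ 62.891.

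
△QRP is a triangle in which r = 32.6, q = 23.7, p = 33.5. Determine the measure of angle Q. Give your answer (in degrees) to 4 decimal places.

∠Q ≈ 41.9944°

By the law of cosines, cos Q = (r² + p² − q²) / (2·r·p) ≈ 0.74321, so ∠Q ≈ 41.99°.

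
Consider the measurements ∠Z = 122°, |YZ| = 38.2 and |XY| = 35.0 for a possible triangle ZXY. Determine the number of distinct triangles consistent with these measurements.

|YZ|·sin Z = 38.2·sin(122°) ≈ 32.4.
Since ∠Z is not acute, a triangle exists only if |XY| > |YZ|; here |XY| ≤ |YZ|, so there is no triangle.

0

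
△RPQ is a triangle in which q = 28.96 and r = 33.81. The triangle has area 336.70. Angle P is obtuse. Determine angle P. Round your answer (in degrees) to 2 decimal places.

From area = ½·q·r·sin P, we get sin P = 2·area/(q·r) ≈ 0.68775.
Taking the obtuse solution, ∠P ≈ 136.55°.

136.55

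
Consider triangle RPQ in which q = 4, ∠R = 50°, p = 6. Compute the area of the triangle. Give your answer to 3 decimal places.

area ≈ 9.193

Area = ½·p·q·sin R ≈ 9.1925.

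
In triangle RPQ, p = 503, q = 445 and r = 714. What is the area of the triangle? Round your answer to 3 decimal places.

Semiperimeter s = (714 + 503 + 445)/2 = 831.
Heron's formula: area = √(831·117·328·386) ≈ 1.1095e+05.

110949.160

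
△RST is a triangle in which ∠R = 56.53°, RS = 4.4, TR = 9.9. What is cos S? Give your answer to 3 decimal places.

By the law of cosines, ST² = TR² + RS² − 2·TR·RS·cos R = 69.323, so ST ≈ 8.3261.
Law of cosines again: cos S = (RS² + ST² − TR²)/(2·RS·ST) ≈ -0.12729, so ∠S ≈ 97.31°.

-0.127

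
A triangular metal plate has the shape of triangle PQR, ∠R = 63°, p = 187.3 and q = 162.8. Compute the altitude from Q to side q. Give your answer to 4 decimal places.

By the law of cosines, r² = p² + q² − 2·p·q·cos R = 33899, so r ≈ 184.12.
Area = ½·p·q·sin R ≈ 13584.
The altitude from Q has length 2·area/q ≈ 166.89.

h_Q ≈ 166.8855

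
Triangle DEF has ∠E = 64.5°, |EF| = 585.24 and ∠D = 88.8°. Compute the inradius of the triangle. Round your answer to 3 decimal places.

100.925

The third angle is ∠F = 180° − ∠D − ∠E = 26.70°.
Law of sines: |FD| = |EF|·sin E/sin D ≈ 528.34.
Law of sines: |DE| = |EF|·sin F/sin D ≈ 263.02.
Area = ½·|EF|·|FD|·sin F ≈ 69467.
Semiperimeter s = (585.24+528.34+263.02)/2 = 688.3.
Inradius = area/s = 69467/688.3 ≈ 100.92.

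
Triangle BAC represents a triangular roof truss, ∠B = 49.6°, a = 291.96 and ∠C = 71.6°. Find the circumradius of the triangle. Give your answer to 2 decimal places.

170.66

The third angle is ∠A = 180° − ∠C − ∠B = 58.80°.
Law of sines: b = a·sin B/sin A ≈ 259.93.
Law of sines: c = a·sin C/sin A ≈ 323.88.
Circumradius = a/(2 sin A) ≈ 170.66.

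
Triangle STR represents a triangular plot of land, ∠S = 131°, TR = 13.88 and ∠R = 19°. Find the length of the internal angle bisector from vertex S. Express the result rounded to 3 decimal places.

The third angle is ∠T = 180° − ∠R − ∠S = 30.00°.
Law of sines: RS = TR·sin T/sin S ≈ 9.1956.
Law of sines: ST = TR·sin R/sin S ≈ 5.9876.
The bisector from S has length 2·RS·ST·cos(∠S/2)/(RS+ST) ≈ 3.0076.

t_S ≈ 3.008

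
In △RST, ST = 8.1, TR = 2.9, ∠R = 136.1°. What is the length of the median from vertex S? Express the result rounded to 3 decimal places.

Law of sines: sin S = TR·sin R/ST ≈ 0.24825.
Since ST ≥ TR, only the acute value applies: ∠S ≈ 14.37°.
Then ∠T = 180° − ∠R − ∠S ≈ 29.53°.
Law of sines gives RS = ST·sin T/sin R ≈ 5.7568.
Median from S: ½√(2·RS² + 2·ST² − TR²) ≈ 6.8755.

6.876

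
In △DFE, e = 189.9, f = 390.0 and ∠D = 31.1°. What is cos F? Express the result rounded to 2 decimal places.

-0.58

By the law of cosines, d² = f² + e² − 2·f·e·cos D = 61330, so d ≈ 247.65.
Law of cosines again: cos F = (e² + d² − f²)/(2·e·d) ≈ -0.58165, so ∠F ≈ 125.57°.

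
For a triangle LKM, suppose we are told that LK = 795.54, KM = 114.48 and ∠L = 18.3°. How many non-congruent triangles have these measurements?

0

LK·sin L = 795.54·sin(18.3°) ≈ 249.8.
Since KM = 114.48 < 249.8 = LK sin L, no triangle exists.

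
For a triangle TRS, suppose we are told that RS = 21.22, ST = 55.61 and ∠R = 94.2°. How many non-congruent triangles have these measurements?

1

RS·sin R = 21.22·sin(94.2°) ≈ 21.16.
Since ∠R is not acute, a triangle exists only if ST > RS; here ST > RS, so there is exactly one triangle.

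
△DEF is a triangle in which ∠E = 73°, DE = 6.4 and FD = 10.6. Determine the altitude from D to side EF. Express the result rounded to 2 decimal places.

Law of sines: sin F = DE·sin E/FD ≈ 0.57739.
Since FD ≥ DE, only the acute value applies: ∠F ≈ 35.27°.
Then ∠D = 180° − ∠E − ∠F ≈ 71.73°.
Law of sines gives EF = FD·sin D/sin E ≈ 10.526.
Area = ½·FD·DE·sin D ≈ 32.211.
The altitude from D has length 2·area/EF ≈ 6.1204.

6.12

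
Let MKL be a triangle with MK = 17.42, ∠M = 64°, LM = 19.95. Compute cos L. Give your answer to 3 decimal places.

0.618

By the law of cosines, KL² = LM² + MK² − 2·LM·MK·cos M = 396.77, so KL ≈ 19.919.
Law of cosines again: cos L = (KL² + LM² − MK²)/(2·KL·LM) ≈ 0.61818, so ∠L ≈ 51.82°.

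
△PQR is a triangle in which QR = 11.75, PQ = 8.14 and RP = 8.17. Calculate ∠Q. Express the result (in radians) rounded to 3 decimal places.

∠Q ≈ 0.768 rad

By the law of cosines, cos Q = (PQ² + QR² − RP²) / (2·PQ·QR) ≈ 0.71919, so ∠Q ≈ 0.7682 rad.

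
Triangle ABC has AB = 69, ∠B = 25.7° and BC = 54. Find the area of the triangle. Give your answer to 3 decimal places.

Area = ½·AB·BC·sin B ≈ 807.91.

area ≈ 807.907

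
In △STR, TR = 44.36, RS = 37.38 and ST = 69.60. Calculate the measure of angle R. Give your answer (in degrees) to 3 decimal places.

By the law of cosines, cos R = (TR² + RS² − ST²) / (2·TR·RS) ≈ -0.44600, so ∠R ≈ 116.49°.

∠R ≈ 116.487°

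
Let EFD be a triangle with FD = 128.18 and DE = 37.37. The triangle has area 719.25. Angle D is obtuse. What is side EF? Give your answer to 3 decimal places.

164.209

From area = ½·FD·DE·sin D, we get sin D = 2·area/(FD·DE) ≈ 0.30031.
Taking the obtuse solution, ∠D ≈ 162.52°.
Law of cosines then gives EF ≈ 164.21.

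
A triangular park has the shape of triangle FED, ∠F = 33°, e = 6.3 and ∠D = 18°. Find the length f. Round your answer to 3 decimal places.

4.415

The third angle is ∠E = 180° − ∠D − ∠F = 129.00°.
Law of sines: f = e·sin F/sin E ≈ 4.4152.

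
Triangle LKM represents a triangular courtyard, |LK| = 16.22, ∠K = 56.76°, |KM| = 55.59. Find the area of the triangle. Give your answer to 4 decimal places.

area ≈ 377.0701

Area = ½·|LK|·|KM|·sin K ≈ 377.07.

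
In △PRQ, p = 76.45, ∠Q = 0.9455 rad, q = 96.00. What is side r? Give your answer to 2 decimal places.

Law of sines: sin P = p·sin Q/q ≈ 0.64568.
Since q ≥ p, only the acute value applies: ∠P ≈ 0.7019 rad.
Then ∠R = π − ∠Q − ∠P ≈ 1.4942 rad.
Law of sines gives r = q·sin R/sin Q ≈ 118.06.

118.06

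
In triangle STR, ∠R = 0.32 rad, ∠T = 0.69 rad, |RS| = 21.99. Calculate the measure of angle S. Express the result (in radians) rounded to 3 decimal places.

The third angle is ∠S = π − ∠T − ∠R = 2.132 rad.

∠S ≈ 2.132 rad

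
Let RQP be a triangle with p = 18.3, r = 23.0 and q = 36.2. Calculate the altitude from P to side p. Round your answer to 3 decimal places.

Semiperimeter s = (23 + 36.2 + 18.3)/2 = 38.75.
Heron's formula: area = √(38.75·15.75·2.55·20.45) ≈ 178.4.
The altitude from P has length 2·area/p ≈ 19.497.

h_P ≈ 19.497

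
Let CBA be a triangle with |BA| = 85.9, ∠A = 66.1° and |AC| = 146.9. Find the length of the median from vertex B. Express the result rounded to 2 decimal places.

By the law of cosines, |CB|² = |BA|² + |AC|² − 2·|BA|·|AC|·cos A = 18734, so |CB| ≈ 136.87.
Median from B: ½√(2·|CB|² + 2·|BA|² − |AC|²) ≈ 87.529.

87.53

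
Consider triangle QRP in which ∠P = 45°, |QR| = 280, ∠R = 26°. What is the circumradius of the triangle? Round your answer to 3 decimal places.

The third angle is ∠Q = 180° − ∠R − ∠P = 109.00°.
Law of sines: |RP| = |QR|·sin Q/sin P ≈ 374.41.
Law of sines: |PQ| = |QR|·sin R/sin P ≈ 173.59.
Circumradius = |QR|/(2 sin P) ≈ 197.99.

197.990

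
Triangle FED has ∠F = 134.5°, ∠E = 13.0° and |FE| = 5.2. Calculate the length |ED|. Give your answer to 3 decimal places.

The third angle is ∠D = 180° − ∠F − ∠E = 32.50°.
Law of sines: |ED| = |FE|·sin F/sin D ≈ 6.9029.

6.903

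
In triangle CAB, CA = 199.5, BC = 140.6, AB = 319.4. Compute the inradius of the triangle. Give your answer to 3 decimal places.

r ≈ 27.808

Semiperimeter s = (319.4 + 140.6 + 199.5)/2 = 329.75.
Heron's formula: area = √(329.75·10.35·189.15·130.25) ≈ 9169.7.
Inradius = area/s = 9169.7/329.75 ≈ 27.808.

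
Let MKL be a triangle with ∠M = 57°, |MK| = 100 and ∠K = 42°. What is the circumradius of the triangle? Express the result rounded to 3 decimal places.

The third angle is ∠L = 180° − ∠M − ∠K = 81.00°.
Law of sines: |KL| = |MK|·sin M/sin L ≈ 84.912.
Law of sines: |LM| = |MK|·sin K/sin L ≈ 67.747.
Circumradius = |MK|/(2 sin L) ≈ 50.623.

50.623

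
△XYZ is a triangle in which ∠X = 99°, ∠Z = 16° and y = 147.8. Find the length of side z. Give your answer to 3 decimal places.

The third angle is ∠Y = 180° − ∠Z − ∠X = 65.00°.
Law of sines: z = y·sin Z/sin Y ≈ 44.951.

44.951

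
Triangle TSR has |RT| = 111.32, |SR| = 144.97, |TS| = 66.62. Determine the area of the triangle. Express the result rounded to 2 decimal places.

Semiperimeter s = (144.97 + 111.32 + 66.62)/2 = 161.45.
Heron's formula: area = √(161.45·16.485·50.135·94.835) ≈ 3557.3.

area ≈ 3557.34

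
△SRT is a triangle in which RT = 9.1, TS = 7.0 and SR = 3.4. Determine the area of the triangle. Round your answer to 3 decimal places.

Semiperimeter s = (9.1 + 7 + 3.4)/2 = 9.75.
Heron's formula: area = √(9.75·0.65·2.75·6.35) ≈ 10.52.

10.520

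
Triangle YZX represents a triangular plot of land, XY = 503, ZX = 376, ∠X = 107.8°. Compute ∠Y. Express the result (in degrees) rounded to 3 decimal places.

By the law of cosines, YZ² = ZX² + XY² − 2·ZX·XY·cos X = 5.1002e+05, so YZ ≈ 714.15.
Law of cosines again: cos Y = (XY² + YZ² − ZX²)/(2·XY·YZ) ≈ 0.86528, so ∠Y ≈ 30.09°.

∠Y ≈ 30.086°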